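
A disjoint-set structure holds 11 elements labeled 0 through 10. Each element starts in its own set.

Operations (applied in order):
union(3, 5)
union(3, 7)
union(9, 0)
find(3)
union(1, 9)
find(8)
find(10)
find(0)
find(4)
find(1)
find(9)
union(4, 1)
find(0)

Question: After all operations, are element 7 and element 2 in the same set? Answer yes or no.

Step 1: union(3, 5) -> merged; set of 3 now {3, 5}
Step 2: union(3, 7) -> merged; set of 3 now {3, 5, 7}
Step 3: union(9, 0) -> merged; set of 9 now {0, 9}
Step 4: find(3) -> no change; set of 3 is {3, 5, 7}
Step 5: union(1, 9) -> merged; set of 1 now {0, 1, 9}
Step 6: find(8) -> no change; set of 8 is {8}
Step 7: find(10) -> no change; set of 10 is {10}
Step 8: find(0) -> no change; set of 0 is {0, 1, 9}
Step 9: find(4) -> no change; set of 4 is {4}
Step 10: find(1) -> no change; set of 1 is {0, 1, 9}
Step 11: find(9) -> no change; set of 9 is {0, 1, 9}
Step 12: union(4, 1) -> merged; set of 4 now {0, 1, 4, 9}
Step 13: find(0) -> no change; set of 0 is {0, 1, 4, 9}
Set of 7: {3, 5, 7}; 2 is not a member.

Answer: no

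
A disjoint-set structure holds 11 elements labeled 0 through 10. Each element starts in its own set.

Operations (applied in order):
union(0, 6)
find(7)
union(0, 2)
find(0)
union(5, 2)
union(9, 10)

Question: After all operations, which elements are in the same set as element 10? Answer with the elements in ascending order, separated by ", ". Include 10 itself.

Step 1: union(0, 6) -> merged; set of 0 now {0, 6}
Step 2: find(7) -> no change; set of 7 is {7}
Step 3: union(0, 2) -> merged; set of 0 now {0, 2, 6}
Step 4: find(0) -> no change; set of 0 is {0, 2, 6}
Step 5: union(5, 2) -> merged; set of 5 now {0, 2, 5, 6}
Step 6: union(9, 10) -> merged; set of 9 now {9, 10}
Component of 10: {9, 10}

Answer: 9, 10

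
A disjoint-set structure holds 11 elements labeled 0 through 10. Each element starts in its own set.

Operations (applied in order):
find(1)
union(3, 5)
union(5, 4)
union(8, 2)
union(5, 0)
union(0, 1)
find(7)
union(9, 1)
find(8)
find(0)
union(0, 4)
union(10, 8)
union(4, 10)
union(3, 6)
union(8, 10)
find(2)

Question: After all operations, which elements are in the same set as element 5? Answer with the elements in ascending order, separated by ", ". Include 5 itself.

Answer: 0, 1, 2, 3, 4, 5, 6, 8, 9, 10

Derivation:
Step 1: find(1) -> no change; set of 1 is {1}
Step 2: union(3, 5) -> merged; set of 3 now {3, 5}
Step 3: union(5, 4) -> merged; set of 5 now {3, 4, 5}
Step 4: union(8, 2) -> merged; set of 8 now {2, 8}
Step 5: union(5, 0) -> merged; set of 5 now {0, 3, 4, 5}
Step 6: union(0, 1) -> merged; set of 0 now {0, 1, 3, 4, 5}
Step 7: find(7) -> no change; set of 7 is {7}
Step 8: union(9, 1) -> merged; set of 9 now {0, 1, 3, 4, 5, 9}
Step 9: find(8) -> no change; set of 8 is {2, 8}
Step 10: find(0) -> no change; set of 0 is {0, 1, 3, 4, 5, 9}
Step 11: union(0, 4) -> already same set; set of 0 now {0, 1, 3, 4, 5, 9}
Step 12: union(10, 8) -> merged; set of 10 now {2, 8, 10}
Step 13: union(4, 10) -> merged; set of 4 now {0, 1, 2, 3, 4, 5, 8, 9, 10}
Step 14: union(3, 6) -> merged; set of 3 now {0, 1, 2, 3, 4, 5, 6, 8, 9, 10}
Step 15: union(8, 10) -> already same set; set of 8 now {0, 1, 2, 3, 4, 5, 6, 8, 9, 10}
Step 16: find(2) -> no change; set of 2 is {0, 1, 2, 3, 4, 5, 6, 8, 9, 10}
Component of 5: {0, 1, 2, 3, 4, 5, 6, 8, 9, 10}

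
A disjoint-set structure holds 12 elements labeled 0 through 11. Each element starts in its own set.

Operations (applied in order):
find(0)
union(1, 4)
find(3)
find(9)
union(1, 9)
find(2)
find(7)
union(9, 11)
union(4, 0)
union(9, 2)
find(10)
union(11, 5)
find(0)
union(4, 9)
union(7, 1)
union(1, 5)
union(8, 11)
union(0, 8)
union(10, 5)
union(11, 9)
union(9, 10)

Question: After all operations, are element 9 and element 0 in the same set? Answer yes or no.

Answer: yes

Derivation:
Step 1: find(0) -> no change; set of 0 is {0}
Step 2: union(1, 4) -> merged; set of 1 now {1, 4}
Step 3: find(3) -> no change; set of 3 is {3}
Step 4: find(9) -> no change; set of 9 is {9}
Step 5: union(1, 9) -> merged; set of 1 now {1, 4, 9}
Step 6: find(2) -> no change; set of 2 is {2}
Step 7: find(7) -> no change; set of 7 is {7}
Step 8: union(9, 11) -> merged; set of 9 now {1, 4, 9, 11}
Step 9: union(4, 0) -> merged; set of 4 now {0, 1, 4, 9, 11}
Step 10: union(9, 2) -> merged; set of 9 now {0, 1, 2, 4, 9, 11}
Step 11: find(10) -> no change; set of 10 is {10}
Step 12: union(11, 5) -> merged; set of 11 now {0, 1, 2, 4, 5, 9, 11}
Step 13: find(0) -> no change; set of 0 is {0, 1, 2, 4, 5, 9, 11}
Step 14: union(4, 9) -> already same set; set of 4 now {0, 1, 2, 4, 5, 9, 11}
Step 15: union(7, 1) -> merged; set of 7 now {0, 1, 2, 4, 5, 7, 9, 11}
Step 16: union(1, 5) -> already same set; set of 1 now {0, 1, 2, 4, 5, 7, 9, 11}
Step 17: union(8, 11) -> merged; set of 8 now {0, 1, 2, 4, 5, 7, 8, 9, 11}
Step 18: union(0, 8) -> already same set; set of 0 now {0, 1, 2, 4, 5, 7, 8, 9, 11}
Step 19: union(10, 5) -> merged; set of 10 now {0, 1, 2, 4, 5, 7, 8, 9, 10, 11}
Step 20: union(11, 9) -> already same set; set of 11 now {0, 1, 2, 4, 5, 7, 8, 9, 10, 11}
Step 21: union(9, 10) -> already same set; set of 9 now {0, 1, 2, 4, 5, 7, 8, 9, 10, 11}
Set of 9: {0, 1, 2, 4, 5, 7, 8, 9, 10, 11}; 0 is a member.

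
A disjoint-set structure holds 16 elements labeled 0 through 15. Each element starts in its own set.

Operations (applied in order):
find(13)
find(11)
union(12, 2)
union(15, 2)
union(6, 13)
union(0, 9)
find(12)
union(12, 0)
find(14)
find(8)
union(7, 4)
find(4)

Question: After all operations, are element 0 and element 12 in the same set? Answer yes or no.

Answer: yes

Derivation:
Step 1: find(13) -> no change; set of 13 is {13}
Step 2: find(11) -> no change; set of 11 is {11}
Step 3: union(12, 2) -> merged; set of 12 now {2, 12}
Step 4: union(15, 2) -> merged; set of 15 now {2, 12, 15}
Step 5: union(6, 13) -> merged; set of 6 now {6, 13}
Step 6: union(0, 9) -> merged; set of 0 now {0, 9}
Step 7: find(12) -> no change; set of 12 is {2, 12, 15}
Step 8: union(12, 0) -> merged; set of 12 now {0, 2, 9, 12, 15}
Step 9: find(14) -> no change; set of 14 is {14}
Step 10: find(8) -> no change; set of 8 is {8}
Step 11: union(7, 4) -> merged; set of 7 now {4, 7}
Step 12: find(4) -> no change; set of 4 is {4, 7}
Set of 0: {0, 2, 9, 12, 15}; 12 is a member.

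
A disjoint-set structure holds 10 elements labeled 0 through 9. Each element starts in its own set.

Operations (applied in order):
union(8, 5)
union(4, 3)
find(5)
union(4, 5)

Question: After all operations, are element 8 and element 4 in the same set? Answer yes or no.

Answer: yes

Derivation:
Step 1: union(8, 5) -> merged; set of 8 now {5, 8}
Step 2: union(4, 3) -> merged; set of 4 now {3, 4}
Step 3: find(5) -> no change; set of 5 is {5, 8}
Step 4: union(4, 5) -> merged; set of 4 now {3, 4, 5, 8}
Set of 8: {3, 4, 5, 8}; 4 is a member.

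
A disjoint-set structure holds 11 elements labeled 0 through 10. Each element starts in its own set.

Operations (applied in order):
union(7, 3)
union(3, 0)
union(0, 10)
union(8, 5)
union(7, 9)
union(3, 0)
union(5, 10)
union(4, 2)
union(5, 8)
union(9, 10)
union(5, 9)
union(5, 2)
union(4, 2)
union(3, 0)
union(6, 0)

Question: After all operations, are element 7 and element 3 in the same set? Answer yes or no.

Answer: yes

Derivation:
Step 1: union(7, 3) -> merged; set of 7 now {3, 7}
Step 2: union(3, 0) -> merged; set of 3 now {0, 3, 7}
Step 3: union(0, 10) -> merged; set of 0 now {0, 3, 7, 10}
Step 4: union(8, 5) -> merged; set of 8 now {5, 8}
Step 5: union(7, 9) -> merged; set of 7 now {0, 3, 7, 9, 10}
Step 6: union(3, 0) -> already same set; set of 3 now {0, 3, 7, 9, 10}
Step 7: union(5, 10) -> merged; set of 5 now {0, 3, 5, 7, 8, 9, 10}
Step 8: union(4, 2) -> merged; set of 4 now {2, 4}
Step 9: union(5, 8) -> already same set; set of 5 now {0, 3, 5, 7, 8, 9, 10}
Step 10: union(9, 10) -> already same set; set of 9 now {0, 3, 5, 7, 8, 9, 10}
Step 11: union(5, 9) -> already same set; set of 5 now {0, 3, 5, 7, 8, 9, 10}
Step 12: union(5, 2) -> merged; set of 5 now {0, 2, 3, 4, 5, 7, 8, 9, 10}
Step 13: union(4, 2) -> already same set; set of 4 now {0, 2, 3, 4, 5, 7, 8, 9, 10}
Step 14: union(3, 0) -> already same set; set of 3 now {0, 2, 3, 4, 5, 7, 8, 9, 10}
Step 15: union(6, 0) -> merged; set of 6 now {0, 2, 3, 4, 5, 6, 7, 8, 9, 10}
Set of 7: {0, 2, 3, 4, 5, 6, 7, 8, 9, 10}; 3 is a member.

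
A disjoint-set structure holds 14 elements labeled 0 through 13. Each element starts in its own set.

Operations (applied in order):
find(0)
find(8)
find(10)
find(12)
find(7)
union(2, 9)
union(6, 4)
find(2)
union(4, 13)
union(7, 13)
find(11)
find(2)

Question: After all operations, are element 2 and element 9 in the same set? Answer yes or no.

Step 1: find(0) -> no change; set of 0 is {0}
Step 2: find(8) -> no change; set of 8 is {8}
Step 3: find(10) -> no change; set of 10 is {10}
Step 4: find(12) -> no change; set of 12 is {12}
Step 5: find(7) -> no change; set of 7 is {7}
Step 6: union(2, 9) -> merged; set of 2 now {2, 9}
Step 7: union(6, 4) -> merged; set of 6 now {4, 6}
Step 8: find(2) -> no change; set of 2 is {2, 9}
Step 9: union(4, 13) -> merged; set of 4 now {4, 6, 13}
Step 10: union(7, 13) -> merged; set of 7 now {4, 6, 7, 13}
Step 11: find(11) -> no change; set of 11 is {11}
Step 12: find(2) -> no change; set of 2 is {2, 9}
Set of 2: {2, 9}; 9 is a member.

Answer: yes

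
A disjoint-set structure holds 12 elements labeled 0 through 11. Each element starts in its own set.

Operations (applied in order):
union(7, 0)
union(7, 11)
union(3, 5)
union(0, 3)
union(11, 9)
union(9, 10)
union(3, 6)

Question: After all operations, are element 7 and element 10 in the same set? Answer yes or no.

Step 1: union(7, 0) -> merged; set of 7 now {0, 7}
Step 2: union(7, 11) -> merged; set of 7 now {0, 7, 11}
Step 3: union(3, 5) -> merged; set of 3 now {3, 5}
Step 4: union(0, 3) -> merged; set of 0 now {0, 3, 5, 7, 11}
Step 5: union(11, 9) -> merged; set of 11 now {0, 3, 5, 7, 9, 11}
Step 6: union(9, 10) -> merged; set of 9 now {0, 3, 5, 7, 9, 10, 11}
Step 7: union(3, 6) -> merged; set of 3 now {0, 3, 5, 6, 7, 9, 10, 11}
Set of 7: {0, 3, 5, 6, 7, 9, 10, 11}; 10 is a member.

Answer: yes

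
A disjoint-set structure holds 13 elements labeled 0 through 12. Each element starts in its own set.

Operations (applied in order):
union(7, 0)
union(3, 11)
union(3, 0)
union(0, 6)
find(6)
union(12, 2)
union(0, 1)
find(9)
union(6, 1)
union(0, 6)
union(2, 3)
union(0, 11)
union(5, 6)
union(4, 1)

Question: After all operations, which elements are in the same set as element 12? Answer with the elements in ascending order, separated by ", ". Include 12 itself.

Answer: 0, 1, 2, 3, 4, 5, 6, 7, 11, 12

Derivation:
Step 1: union(7, 0) -> merged; set of 7 now {0, 7}
Step 2: union(3, 11) -> merged; set of 3 now {3, 11}
Step 3: union(3, 0) -> merged; set of 3 now {0, 3, 7, 11}
Step 4: union(0, 6) -> merged; set of 0 now {0, 3, 6, 7, 11}
Step 5: find(6) -> no change; set of 6 is {0, 3, 6, 7, 11}
Step 6: union(12, 2) -> merged; set of 12 now {2, 12}
Step 7: union(0, 1) -> merged; set of 0 now {0, 1, 3, 6, 7, 11}
Step 8: find(9) -> no change; set of 9 is {9}
Step 9: union(6, 1) -> already same set; set of 6 now {0, 1, 3, 6, 7, 11}
Step 10: union(0, 6) -> already same set; set of 0 now {0, 1, 3, 6, 7, 11}
Step 11: union(2, 3) -> merged; set of 2 now {0, 1, 2, 3, 6, 7, 11, 12}
Step 12: union(0, 11) -> already same set; set of 0 now {0, 1, 2, 3, 6, 7, 11, 12}
Step 13: union(5, 6) -> merged; set of 5 now {0, 1, 2, 3, 5, 6, 7, 11, 12}
Step 14: union(4, 1) -> merged; set of 4 now {0, 1, 2, 3, 4, 5, 6, 7, 11, 12}
Component of 12: {0, 1, 2, 3, 4, 5, 6, 7, 11, 12}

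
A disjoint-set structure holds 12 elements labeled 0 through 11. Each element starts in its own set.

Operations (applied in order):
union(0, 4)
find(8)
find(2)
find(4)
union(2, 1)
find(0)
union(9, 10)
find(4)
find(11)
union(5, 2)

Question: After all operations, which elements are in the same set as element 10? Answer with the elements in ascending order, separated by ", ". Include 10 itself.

Answer: 9, 10

Derivation:
Step 1: union(0, 4) -> merged; set of 0 now {0, 4}
Step 2: find(8) -> no change; set of 8 is {8}
Step 3: find(2) -> no change; set of 2 is {2}
Step 4: find(4) -> no change; set of 4 is {0, 4}
Step 5: union(2, 1) -> merged; set of 2 now {1, 2}
Step 6: find(0) -> no change; set of 0 is {0, 4}
Step 7: union(9, 10) -> merged; set of 9 now {9, 10}
Step 8: find(4) -> no change; set of 4 is {0, 4}
Step 9: find(11) -> no change; set of 11 is {11}
Step 10: union(5, 2) -> merged; set of 5 now {1, 2, 5}
Component of 10: {9, 10}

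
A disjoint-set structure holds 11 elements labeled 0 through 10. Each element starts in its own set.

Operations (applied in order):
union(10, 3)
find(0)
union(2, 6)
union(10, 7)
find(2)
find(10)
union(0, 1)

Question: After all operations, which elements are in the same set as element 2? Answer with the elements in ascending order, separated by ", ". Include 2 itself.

Step 1: union(10, 3) -> merged; set of 10 now {3, 10}
Step 2: find(0) -> no change; set of 0 is {0}
Step 3: union(2, 6) -> merged; set of 2 now {2, 6}
Step 4: union(10, 7) -> merged; set of 10 now {3, 7, 10}
Step 5: find(2) -> no change; set of 2 is {2, 6}
Step 6: find(10) -> no change; set of 10 is {3, 7, 10}
Step 7: union(0, 1) -> merged; set of 0 now {0, 1}
Component of 2: {2, 6}

Answer: 2, 6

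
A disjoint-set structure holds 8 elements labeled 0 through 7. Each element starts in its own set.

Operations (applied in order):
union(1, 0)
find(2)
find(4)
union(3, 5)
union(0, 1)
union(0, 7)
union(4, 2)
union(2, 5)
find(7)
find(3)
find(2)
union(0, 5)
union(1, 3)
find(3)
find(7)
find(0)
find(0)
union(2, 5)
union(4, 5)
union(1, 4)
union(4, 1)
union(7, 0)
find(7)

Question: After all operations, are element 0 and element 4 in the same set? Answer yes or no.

Answer: yes

Derivation:
Step 1: union(1, 0) -> merged; set of 1 now {0, 1}
Step 2: find(2) -> no change; set of 2 is {2}
Step 3: find(4) -> no change; set of 4 is {4}
Step 4: union(3, 5) -> merged; set of 3 now {3, 5}
Step 5: union(0, 1) -> already same set; set of 0 now {0, 1}
Step 6: union(0, 7) -> merged; set of 0 now {0, 1, 7}
Step 7: union(4, 2) -> merged; set of 4 now {2, 4}
Step 8: union(2, 5) -> merged; set of 2 now {2, 3, 4, 5}
Step 9: find(7) -> no change; set of 7 is {0, 1, 7}
Step 10: find(3) -> no change; set of 3 is {2, 3, 4, 5}
Step 11: find(2) -> no change; set of 2 is {2, 3, 4, 5}
Step 12: union(0, 5) -> merged; set of 0 now {0, 1, 2, 3, 4, 5, 7}
Step 13: union(1, 3) -> already same set; set of 1 now {0, 1, 2, 3, 4, 5, 7}
Step 14: find(3) -> no change; set of 3 is {0, 1, 2, 3, 4, 5, 7}
Step 15: find(7) -> no change; set of 7 is {0, 1, 2, 3, 4, 5, 7}
Step 16: find(0) -> no change; set of 0 is {0, 1, 2, 3, 4, 5, 7}
Step 17: find(0) -> no change; set of 0 is {0, 1, 2, 3, 4, 5, 7}
Step 18: union(2, 5) -> already same set; set of 2 now {0, 1, 2, 3, 4, 5, 7}
Step 19: union(4, 5) -> already same set; set of 4 now {0, 1, 2, 3, 4, 5, 7}
Step 20: union(1, 4) -> already same set; set of 1 now {0, 1, 2, 3, 4, 5, 7}
Step 21: union(4, 1) -> already same set; set of 4 now {0, 1, 2, 3, 4, 5, 7}
Step 22: union(7, 0) -> already same set; set of 7 now {0, 1, 2, 3, 4, 5, 7}
Step 23: find(7) -> no change; set of 7 is {0, 1, 2, 3, 4, 5, 7}
Set of 0: {0, 1, 2, 3, 4, 5, 7}; 4 is a member.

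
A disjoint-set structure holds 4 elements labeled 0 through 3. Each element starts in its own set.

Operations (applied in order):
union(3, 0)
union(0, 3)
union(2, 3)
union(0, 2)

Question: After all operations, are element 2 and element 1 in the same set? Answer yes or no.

Step 1: union(3, 0) -> merged; set of 3 now {0, 3}
Step 2: union(0, 3) -> already same set; set of 0 now {0, 3}
Step 3: union(2, 3) -> merged; set of 2 now {0, 2, 3}
Step 4: union(0, 2) -> already same set; set of 0 now {0, 2, 3}
Set of 2: {0, 2, 3}; 1 is not a member.

Answer: no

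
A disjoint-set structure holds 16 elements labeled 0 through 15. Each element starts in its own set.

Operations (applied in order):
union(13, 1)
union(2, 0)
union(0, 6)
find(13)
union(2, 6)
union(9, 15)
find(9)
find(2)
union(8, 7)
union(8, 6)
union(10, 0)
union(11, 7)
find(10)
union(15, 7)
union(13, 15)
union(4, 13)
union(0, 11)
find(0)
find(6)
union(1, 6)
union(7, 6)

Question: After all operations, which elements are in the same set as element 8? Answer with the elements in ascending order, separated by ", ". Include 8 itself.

Answer: 0, 1, 2, 4, 6, 7, 8, 9, 10, 11, 13, 15

Derivation:
Step 1: union(13, 1) -> merged; set of 13 now {1, 13}
Step 2: union(2, 0) -> merged; set of 2 now {0, 2}
Step 3: union(0, 6) -> merged; set of 0 now {0, 2, 6}
Step 4: find(13) -> no change; set of 13 is {1, 13}
Step 5: union(2, 6) -> already same set; set of 2 now {0, 2, 6}
Step 6: union(9, 15) -> merged; set of 9 now {9, 15}
Step 7: find(9) -> no change; set of 9 is {9, 15}
Step 8: find(2) -> no change; set of 2 is {0, 2, 6}
Step 9: union(8, 7) -> merged; set of 8 now {7, 8}
Step 10: union(8, 6) -> merged; set of 8 now {0, 2, 6, 7, 8}
Step 11: union(10, 0) -> merged; set of 10 now {0, 2, 6, 7, 8, 10}
Step 12: union(11, 7) -> merged; set of 11 now {0, 2, 6, 7, 8, 10, 11}
Step 13: find(10) -> no change; set of 10 is {0, 2, 6, 7, 8, 10, 11}
Step 14: union(15, 7) -> merged; set of 15 now {0, 2, 6, 7, 8, 9, 10, 11, 15}
Step 15: union(13, 15) -> merged; set of 13 now {0, 1, 2, 6, 7, 8, 9, 10, 11, 13, 15}
Step 16: union(4, 13) -> merged; set of 4 now {0, 1, 2, 4, 6, 7, 8, 9, 10, 11, 13, 15}
Step 17: union(0, 11) -> already same set; set of 0 now {0, 1, 2, 4, 6, 7, 8, 9, 10, 11, 13, 15}
Step 18: find(0) -> no change; set of 0 is {0, 1, 2, 4, 6, 7, 8, 9, 10, 11, 13, 15}
Step 19: find(6) -> no change; set of 6 is {0, 1, 2, 4, 6, 7, 8, 9, 10, 11, 13, 15}
Step 20: union(1, 6) -> already same set; set of 1 now {0, 1, 2, 4, 6, 7, 8, 9, 10, 11, 13, 15}
Step 21: union(7, 6) -> already same set; set of 7 now {0, 1, 2, 4, 6, 7, 8, 9, 10, 11, 13, 15}
Component of 8: {0, 1, 2, 4, 6, 7, 8, 9, 10, 11, 13, 15}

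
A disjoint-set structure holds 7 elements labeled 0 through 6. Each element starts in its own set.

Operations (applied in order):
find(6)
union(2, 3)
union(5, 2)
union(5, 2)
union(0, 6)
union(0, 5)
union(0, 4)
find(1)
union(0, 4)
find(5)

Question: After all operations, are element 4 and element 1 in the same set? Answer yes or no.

Answer: no

Derivation:
Step 1: find(6) -> no change; set of 6 is {6}
Step 2: union(2, 3) -> merged; set of 2 now {2, 3}
Step 3: union(5, 2) -> merged; set of 5 now {2, 3, 5}
Step 4: union(5, 2) -> already same set; set of 5 now {2, 3, 5}
Step 5: union(0, 6) -> merged; set of 0 now {0, 6}
Step 6: union(0, 5) -> merged; set of 0 now {0, 2, 3, 5, 6}
Step 7: union(0, 4) -> merged; set of 0 now {0, 2, 3, 4, 5, 6}
Step 8: find(1) -> no change; set of 1 is {1}
Step 9: union(0, 4) -> already same set; set of 0 now {0, 2, 3, 4, 5, 6}
Step 10: find(5) -> no change; set of 5 is {0, 2, 3, 4, 5, 6}
Set of 4: {0, 2, 3, 4, 5, 6}; 1 is not a member.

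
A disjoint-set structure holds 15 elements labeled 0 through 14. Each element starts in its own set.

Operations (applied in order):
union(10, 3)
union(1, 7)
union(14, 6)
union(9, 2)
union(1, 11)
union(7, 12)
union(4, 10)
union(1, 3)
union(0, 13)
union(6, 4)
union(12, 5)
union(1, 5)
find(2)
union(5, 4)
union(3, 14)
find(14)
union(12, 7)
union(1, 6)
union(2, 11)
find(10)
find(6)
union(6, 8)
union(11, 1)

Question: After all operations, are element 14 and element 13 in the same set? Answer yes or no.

Step 1: union(10, 3) -> merged; set of 10 now {3, 10}
Step 2: union(1, 7) -> merged; set of 1 now {1, 7}
Step 3: union(14, 6) -> merged; set of 14 now {6, 14}
Step 4: union(9, 2) -> merged; set of 9 now {2, 9}
Step 5: union(1, 11) -> merged; set of 1 now {1, 7, 11}
Step 6: union(7, 12) -> merged; set of 7 now {1, 7, 11, 12}
Step 7: union(4, 10) -> merged; set of 4 now {3, 4, 10}
Step 8: union(1, 3) -> merged; set of 1 now {1, 3, 4, 7, 10, 11, 12}
Step 9: union(0, 13) -> merged; set of 0 now {0, 13}
Step 10: union(6, 4) -> merged; set of 6 now {1, 3, 4, 6, 7, 10, 11, 12, 14}
Step 11: union(12, 5) -> merged; set of 12 now {1, 3, 4, 5, 6, 7, 10, 11, 12, 14}
Step 12: union(1, 5) -> already same set; set of 1 now {1, 3, 4, 5, 6, 7, 10, 11, 12, 14}
Step 13: find(2) -> no change; set of 2 is {2, 9}
Step 14: union(5, 4) -> already same set; set of 5 now {1, 3, 4, 5, 6, 7, 10, 11, 12, 14}
Step 15: union(3, 14) -> already same set; set of 3 now {1, 3, 4, 5, 6, 7, 10, 11, 12, 14}
Step 16: find(14) -> no change; set of 14 is {1, 3, 4, 5, 6, 7, 10, 11, 12, 14}
Step 17: union(12, 7) -> already same set; set of 12 now {1, 3, 4, 5, 6, 7, 10, 11, 12, 14}
Step 18: union(1, 6) -> already same set; set of 1 now {1, 3, 4, 5, 6, 7, 10, 11, 12, 14}
Step 19: union(2, 11) -> merged; set of 2 now {1, 2, 3, 4, 5, 6, 7, 9, 10, 11, 12, 14}
Step 20: find(10) -> no change; set of 10 is {1, 2, 3, 4, 5, 6, 7, 9, 10, 11, 12, 14}
Step 21: find(6) -> no change; set of 6 is {1, 2, 3, 4, 5, 6, 7, 9, 10, 11, 12, 14}
Step 22: union(6, 8) -> merged; set of 6 now {1, 2, 3, 4, 5, 6, 7, 8, 9, 10, 11, 12, 14}
Step 23: union(11, 1) -> already same set; set of 11 now {1, 2, 3, 4, 5, 6, 7, 8, 9, 10, 11, 12, 14}
Set of 14: {1, 2, 3, 4, 5, 6, 7, 8, 9, 10, 11, 12, 14}; 13 is not a member.

Answer: no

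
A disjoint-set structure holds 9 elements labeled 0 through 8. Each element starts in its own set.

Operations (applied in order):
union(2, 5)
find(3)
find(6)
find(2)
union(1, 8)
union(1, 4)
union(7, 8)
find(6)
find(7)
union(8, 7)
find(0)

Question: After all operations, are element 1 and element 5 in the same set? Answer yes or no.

Step 1: union(2, 5) -> merged; set of 2 now {2, 5}
Step 2: find(3) -> no change; set of 3 is {3}
Step 3: find(6) -> no change; set of 6 is {6}
Step 4: find(2) -> no change; set of 2 is {2, 5}
Step 5: union(1, 8) -> merged; set of 1 now {1, 8}
Step 6: union(1, 4) -> merged; set of 1 now {1, 4, 8}
Step 7: union(7, 8) -> merged; set of 7 now {1, 4, 7, 8}
Step 8: find(6) -> no change; set of 6 is {6}
Step 9: find(7) -> no change; set of 7 is {1, 4, 7, 8}
Step 10: union(8, 7) -> already same set; set of 8 now {1, 4, 7, 8}
Step 11: find(0) -> no change; set of 0 is {0}
Set of 1: {1, 4, 7, 8}; 5 is not a member.

Answer: no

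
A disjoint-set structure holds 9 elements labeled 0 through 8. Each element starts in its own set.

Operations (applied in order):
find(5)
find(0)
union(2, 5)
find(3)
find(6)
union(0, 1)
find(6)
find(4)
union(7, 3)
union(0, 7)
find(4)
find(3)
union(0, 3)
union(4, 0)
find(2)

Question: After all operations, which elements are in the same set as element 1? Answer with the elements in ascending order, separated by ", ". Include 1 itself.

Answer: 0, 1, 3, 4, 7

Derivation:
Step 1: find(5) -> no change; set of 5 is {5}
Step 2: find(0) -> no change; set of 0 is {0}
Step 3: union(2, 5) -> merged; set of 2 now {2, 5}
Step 4: find(3) -> no change; set of 3 is {3}
Step 5: find(6) -> no change; set of 6 is {6}
Step 6: union(0, 1) -> merged; set of 0 now {0, 1}
Step 7: find(6) -> no change; set of 6 is {6}
Step 8: find(4) -> no change; set of 4 is {4}
Step 9: union(7, 3) -> merged; set of 7 now {3, 7}
Step 10: union(0, 7) -> merged; set of 0 now {0, 1, 3, 7}
Step 11: find(4) -> no change; set of 4 is {4}
Step 12: find(3) -> no change; set of 3 is {0, 1, 3, 7}
Step 13: union(0, 3) -> already same set; set of 0 now {0, 1, 3, 7}
Step 14: union(4, 0) -> merged; set of 4 now {0, 1, 3, 4, 7}
Step 15: find(2) -> no change; set of 2 is {2, 5}
Component of 1: {0, 1, 3, 4, 7}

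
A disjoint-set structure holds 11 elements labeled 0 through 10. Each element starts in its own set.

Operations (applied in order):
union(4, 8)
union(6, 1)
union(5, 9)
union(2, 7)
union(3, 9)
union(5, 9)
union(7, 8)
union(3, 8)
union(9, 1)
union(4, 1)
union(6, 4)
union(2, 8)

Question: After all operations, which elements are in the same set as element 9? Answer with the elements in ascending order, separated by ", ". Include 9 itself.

Step 1: union(4, 8) -> merged; set of 4 now {4, 8}
Step 2: union(6, 1) -> merged; set of 6 now {1, 6}
Step 3: union(5, 9) -> merged; set of 5 now {5, 9}
Step 4: union(2, 7) -> merged; set of 2 now {2, 7}
Step 5: union(3, 9) -> merged; set of 3 now {3, 5, 9}
Step 6: union(5, 9) -> already same set; set of 5 now {3, 5, 9}
Step 7: union(7, 8) -> merged; set of 7 now {2, 4, 7, 8}
Step 8: union(3, 8) -> merged; set of 3 now {2, 3, 4, 5, 7, 8, 9}
Step 9: union(9, 1) -> merged; set of 9 now {1, 2, 3, 4, 5, 6, 7, 8, 9}
Step 10: union(4, 1) -> already same set; set of 4 now {1, 2, 3, 4, 5, 6, 7, 8, 9}
Step 11: union(6, 4) -> already same set; set of 6 now {1, 2, 3, 4, 5, 6, 7, 8, 9}
Step 12: union(2, 8) -> already same set; set of 2 now {1, 2, 3, 4, 5, 6, 7, 8, 9}
Component of 9: {1, 2, 3, 4, 5, 6, 7, 8, 9}

Answer: 1, 2, 3, 4, 5, 6, 7, 8, 9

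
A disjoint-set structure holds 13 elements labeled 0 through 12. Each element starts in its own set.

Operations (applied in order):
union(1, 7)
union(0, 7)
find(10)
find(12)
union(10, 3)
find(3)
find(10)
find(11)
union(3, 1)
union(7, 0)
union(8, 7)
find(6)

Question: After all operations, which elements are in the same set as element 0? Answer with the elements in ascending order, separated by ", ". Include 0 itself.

Answer: 0, 1, 3, 7, 8, 10

Derivation:
Step 1: union(1, 7) -> merged; set of 1 now {1, 7}
Step 2: union(0, 7) -> merged; set of 0 now {0, 1, 7}
Step 3: find(10) -> no change; set of 10 is {10}
Step 4: find(12) -> no change; set of 12 is {12}
Step 5: union(10, 3) -> merged; set of 10 now {3, 10}
Step 6: find(3) -> no change; set of 3 is {3, 10}
Step 7: find(10) -> no change; set of 10 is {3, 10}
Step 8: find(11) -> no change; set of 11 is {11}
Step 9: union(3, 1) -> merged; set of 3 now {0, 1, 3, 7, 10}
Step 10: union(7, 0) -> already same set; set of 7 now {0, 1, 3, 7, 10}
Step 11: union(8, 7) -> merged; set of 8 now {0, 1, 3, 7, 8, 10}
Step 12: find(6) -> no change; set of 6 is {6}
Component of 0: {0, 1, 3, 7, 8, 10}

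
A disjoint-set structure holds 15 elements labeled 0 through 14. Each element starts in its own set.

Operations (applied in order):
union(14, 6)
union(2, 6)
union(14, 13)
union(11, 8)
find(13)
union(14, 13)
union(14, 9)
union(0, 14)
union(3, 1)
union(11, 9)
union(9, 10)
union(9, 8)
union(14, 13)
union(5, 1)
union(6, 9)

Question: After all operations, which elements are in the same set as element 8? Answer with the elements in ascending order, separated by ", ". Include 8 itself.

Step 1: union(14, 6) -> merged; set of 14 now {6, 14}
Step 2: union(2, 6) -> merged; set of 2 now {2, 6, 14}
Step 3: union(14, 13) -> merged; set of 14 now {2, 6, 13, 14}
Step 4: union(11, 8) -> merged; set of 11 now {8, 11}
Step 5: find(13) -> no change; set of 13 is {2, 6, 13, 14}
Step 6: union(14, 13) -> already same set; set of 14 now {2, 6, 13, 14}
Step 7: union(14, 9) -> merged; set of 14 now {2, 6, 9, 13, 14}
Step 8: union(0, 14) -> merged; set of 0 now {0, 2, 6, 9, 13, 14}
Step 9: union(3, 1) -> merged; set of 3 now {1, 3}
Step 10: union(11, 9) -> merged; set of 11 now {0, 2, 6, 8, 9, 11, 13, 14}
Step 11: union(9, 10) -> merged; set of 9 now {0, 2, 6, 8, 9, 10, 11, 13, 14}
Step 12: union(9, 8) -> already same set; set of 9 now {0, 2, 6, 8, 9, 10, 11, 13, 14}
Step 13: union(14, 13) -> already same set; set of 14 now {0, 2, 6, 8, 9, 10, 11, 13, 14}
Step 14: union(5, 1) -> merged; set of 5 now {1, 3, 5}
Step 15: union(6, 9) -> already same set; set of 6 now {0, 2, 6, 8, 9, 10, 11, 13, 14}
Component of 8: {0, 2, 6, 8, 9, 10, 11, 13, 14}

Answer: 0, 2, 6, 8, 9, 10, 11, 13, 14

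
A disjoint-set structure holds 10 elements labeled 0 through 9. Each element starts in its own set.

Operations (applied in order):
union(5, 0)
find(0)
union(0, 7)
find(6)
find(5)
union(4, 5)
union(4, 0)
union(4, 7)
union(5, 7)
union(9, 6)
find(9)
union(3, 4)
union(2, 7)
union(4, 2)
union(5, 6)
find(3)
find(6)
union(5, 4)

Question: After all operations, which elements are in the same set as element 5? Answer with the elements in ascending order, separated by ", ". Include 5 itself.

Step 1: union(5, 0) -> merged; set of 5 now {0, 5}
Step 2: find(0) -> no change; set of 0 is {0, 5}
Step 3: union(0, 7) -> merged; set of 0 now {0, 5, 7}
Step 4: find(6) -> no change; set of 6 is {6}
Step 5: find(5) -> no change; set of 5 is {0, 5, 7}
Step 6: union(4, 5) -> merged; set of 4 now {0, 4, 5, 7}
Step 7: union(4, 0) -> already same set; set of 4 now {0, 4, 5, 7}
Step 8: union(4, 7) -> already same set; set of 4 now {0, 4, 5, 7}
Step 9: union(5, 7) -> already same set; set of 5 now {0, 4, 5, 7}
Step 10: union(9, 6) -> merged; set of 9 now {6, 9}
Step 11: find(9) -> no change; set of 9 is {6, 9}
Step 12: union(3, 4) -> merged; set of 3 now {0, 3, 4, 5, 7}
Step 13: union(2, 7) -> merged; set of 2 now {0, 2, 3, 4, 5, 7}
Step 14: union(4, 2) -> already same set; set of 4 now {0, 2, 3, 4, 5, 7}
Step 15: union(5, 6) -> merged; set of 5 now {0, 2, 3, 4, 5, 6, 7, 9}
Step 16: find(3) -> no change; set of 3 is {0, 2, 3, 4, 5, 6, 7, 9}
Step 17: find(6) -> no change; set of 6 is {0, 2, 3, 4, 5, 6, 7, 9}
Step 18: union(5, 4) -> already same set; set of 5 now {0, 2, 3, 4, 5, 6, 7, 9}
Component of 5: {0, 2, 3, 4, 5, 6, 7, 9}

Answer: 0, 2, 3, 4, 5, 6, 7, 9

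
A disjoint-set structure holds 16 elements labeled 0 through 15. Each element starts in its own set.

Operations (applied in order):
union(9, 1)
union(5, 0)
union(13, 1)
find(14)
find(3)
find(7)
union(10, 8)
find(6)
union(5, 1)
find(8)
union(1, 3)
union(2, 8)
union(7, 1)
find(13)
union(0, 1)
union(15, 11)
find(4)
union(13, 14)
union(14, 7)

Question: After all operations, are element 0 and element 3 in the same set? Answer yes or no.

Answer: yes

Derivation:
Step 1: union(9, 1) -> merged; set of 9 now {1, 9}
Step 2: union(5, 0) -> merged; set of 5 now {0, 5}
Step 3: union(13, 1) -> merged; set of 13 now {1, 9, 13}
Step 4: find(14) -> no change; set of 14 is {14}
Step 5: find(3) -> no change; set of 3 is {3}
Step 6: find(7) -> no change; set of 7 is {7}
Step 7: union(10, 8) -> merged; set of 10 now {8, 10}
Step 8: find(6) -> no change; set of 6 is {6}
Step 9: union(5, 1) -> merged; set of 5 now {0, 1, 5, 9, 13}
Step 10: find(8) -> no change; set of 8 is {8, 10}
Step 11: union(1, 3) -> merged; set of 1 now {0, 1, 3, 5, 9, 13}
Step 12: union(2, 8) -> merged; set of 2 now {2, 8, 10}
Step 13: union(7, 1) -> merged; set of 7 now {0, 1, 3, 5, 7, 9, 13}
Step 14: find(13) -> no change; set of 13 is {0, 1, 3, 5, 7, 9, 13}
Step 15: union(0, 1) -> already same set; set of 0 now {0, 1, 3, 5, 7, 9, 13}
Step 16: union(15, 11) -> merged; set of 15 now {11, 15}
Step 17: find(4) -> no change; set of 4 is {4}
Step 18: union(13, 14) -> merged; set of 13 now {0, 1, 3, 5, 7, 9, 13, 14}
Step 19: union(14, 7) -> already same set; set of 14 now {0, 1, 3, 5, 7, 9, 13, 14}
Set of 0: {0, 1, 3, 5, 7, 9, 13, 14}; 3 is a member.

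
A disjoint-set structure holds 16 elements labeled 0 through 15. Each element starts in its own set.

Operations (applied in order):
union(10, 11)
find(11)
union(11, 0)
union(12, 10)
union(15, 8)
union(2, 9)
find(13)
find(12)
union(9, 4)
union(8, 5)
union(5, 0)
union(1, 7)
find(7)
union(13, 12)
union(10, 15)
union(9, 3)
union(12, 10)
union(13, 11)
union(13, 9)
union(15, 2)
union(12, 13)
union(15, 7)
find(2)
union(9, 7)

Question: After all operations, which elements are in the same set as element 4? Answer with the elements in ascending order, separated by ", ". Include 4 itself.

Answer: 0, 1, 2, 3, 4, 5, 7, 8, 9, 10, 11, 12, 13, 15

Derivation:
Step 1: union(10, 11) -> merged; set of 10 now {10, 11}
Step 2: find(11) -> no change; set of 11 is {10, 11}
Step 3: union(11, 0) -> merged; set of 11 now {0, 10, 11}
Step 4: union(12, 10) -> merged; set of 12 now {0, 10, 11, 12}
Step 5: union(15, 8) -> merged; set of 15 now {8, 15}
Step 6: union(2, 9) -> merged; set of 2 now {2, 9}
Step 7: find(13) -> no change; set of 13 is {13}
Step 8: find(12) -> no change; set of 12 is {0, 10, 11, 12}
Step 9: union(9, 4) -> merged; set of 9 now {2, 4, 9}
Step 10: union(8, 5) -> merged; set of 8 now {5, 8, 15}
Step 11: union(5, 0) -> merged; set of 5 now {0, 5, 8, 10, 11, 12, 15}
Step 12: union(1, 7) -> merged; set of 1 now {1, 7}
Step 13: find(7) -> no change; set of 7 is {1, 7}
Step 14: union(13, 12) -> merged; set of 13 now {0, 5, 8, 10, 11, 12, 13, 15}
Step 15: union(10, 15) -> already same set; set of 10 now {0, 5, 8, 10, 11, 12, 13, 15}
Step 16: union(9, 3) -> merged; set of 9 now {2, 3, 4, 9}
Step 17: union(12, 10) -> already same set; set of 12 now {0, 5, 8, 10, 11, 12, 13, 15}
Step 18: union(13, 11) -> already same set; set of 13 now {0, 5, 8, 10, 11, 12, 13, 15}
Step 19: union(13, 9) -> merged; set of 13 now {0, 2, 3, 4, 5, 8, 9, 10, 11, 12, 13, 15}
Step 20: union(15, 2) -> already same set; set of 15 now {0, 2, 3, 4, 5, 8, 9, 10, 11, 12, 13, 15}
Step 21: union(12, 13) -> already same set; set of 12 now {0, 2, 3, 4, 5, 8, 9, 10, 11, 12, 13, 15}
Step 22: union(15, 7) -> merged; set of 15 now {0, 1, 2, 3, 4, 5, 7, 8, 9, 10, 11, 12, 13, 15}
Step 23: find(2) -> no change; set of 2 is {0, 1, 2, 3, 4, 5, 7, 8, 9, 10, 11, 12, 13, 15}
Step 24: union(9, 7) -> already same set; set of 9 now {0, 1, 2, 3, 4, 5, 7, 8, 9, 10, 11, 12, 13, 15}
Component of 4: {0, 1, 2, 3, 4, 5, 7, 8, 9, 10, 11, 12, 13, 15}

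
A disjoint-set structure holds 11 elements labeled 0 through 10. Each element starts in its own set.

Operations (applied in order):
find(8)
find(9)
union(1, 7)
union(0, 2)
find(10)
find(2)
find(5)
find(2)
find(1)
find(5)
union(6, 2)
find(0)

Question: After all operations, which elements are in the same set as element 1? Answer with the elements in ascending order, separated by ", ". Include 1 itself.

Answer: 1, 7

Derivation:
Step 1: find(8) -> no change; set of 8 is {8}
Step 2: find(9) -> no change; set of 9 is {9}
Step 3: union(1, 7) -> merged; set of 1 now {1, 7}
Step 4: union(0, 2) -> merged; set of 0 now {0, 2}
Step 5: find(10) -> no change; set of 10 is {10}
Step 6: find(2) -> no change; set of 2 is {0, 2}
Step 7: find(5) -> no change; set of 5 is {5}
Step 8: find(2) -> no change; set of 2 is {0, 2}
Step 9: find(1) -> no change; set of 1 is {1, 7}
Step 10: find(5) -> no change; set of 5 is {5}
Step 11: union(6, 2) -> merged; set of 6 now {0, 2, 6}
Step 12: find(0) -> no change; set of 0 is {0, 2, 6}
Component of 1: {1, 7}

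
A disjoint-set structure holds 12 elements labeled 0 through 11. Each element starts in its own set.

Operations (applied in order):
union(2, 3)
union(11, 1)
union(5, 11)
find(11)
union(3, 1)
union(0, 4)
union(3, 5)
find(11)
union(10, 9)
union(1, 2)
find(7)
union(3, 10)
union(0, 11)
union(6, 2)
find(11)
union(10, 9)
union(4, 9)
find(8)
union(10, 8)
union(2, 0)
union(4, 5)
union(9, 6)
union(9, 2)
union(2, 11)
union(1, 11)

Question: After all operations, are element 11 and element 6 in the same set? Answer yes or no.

Step 1: union(2, 3) -> merged; set of 2 now {2, 3}
Step 2: union(11, 1) -> merged; set of 11 now {1, 11}
Step 3: union(5, 11) -> merged; set of 5 now {1, 5, 11}
Step 4: find(11) -> no change; set of 11 is {1, 5, 11}
Step 5: union(3, 1) -> merged; set of 3 now {1, 2, 3, 5, 11}
Step 6: union(0, 4) -> merged; set of 0 now {0, 4}
Step 7: union(3, 5) -> already same set; set of 3 now {1, 2, 3, 5, 11}
Step 8: find(11) -> no change; set of 11 is {1, 2, 3, 5, 11}
Step 9: union(10, 9) -> merged; set of 10 now {9, 10}
Step 10: union(1, 2) -> already same set; set of 1 now {1, 2, 3, 5, 11}
Step 11: find(7) -> no change; set of 7 is {7}
Step 12: union(3, 10) -> merged; set of 3 now {1, 2, 3, 5, 9, 10, 11}
Step 13: union(0, 11) -> merged; set of 0 now {0, 1, 2, 3, 4, 5, 9, 10, 11}
Step 14: union(6, 2) -> merged; set of 6 now {0, 1, 2, 3, 4, 5, 6, 9, 10, 11}
Step 15: find(11) -> no change; set of 11 is {0, 1, 2, 3, 4, 5, 6, 9, 10, 11}
Step 16: union(10, 9) -> already same set; set of 10 now {0, 1, 2, 3, 4, 5, 6, 9, 10, 11}
Step 17: union(4, 9) -> already same set; set of 4 now {0, 1, 2, 3, 4, 5, 6, 9, 10, 11}
Step 18: find(8) -> no change; set of 8 is {8}
Step 19: union(10, 8) -> merged; set of 10 now {0, 1, 2, 3, 4, 5, 6, 8, 9, 10, 11}
Step 20: union(2, 0) -> already same set; set of 2 now {0, 1, 2, 3, 4, 5, 6, 8, 9, 10, 11}
Step 21: union(4, 5) -> already same set; set of 4 now {0, 1, 2, 3, 4, 5, 6, 8, 9, 10, 11}
Step 22: union(9, 6) -> already same set; set of 9 now {0, 1, 2, 3, 4, 5, 6, 8, 9, 10, 11}
Step 23: union(9, 2) -> already same set; set of 9 now {0, 1, 2, 3, 4, 5, 6, 8, 9, 10, 11}
Step 24: union(2, 11) -> already same set; set of 2 now {0, 1, 2, 3, 4, 5, 6, 8, 9, 10, 11}
Step 25: union(1, 11) -> already same set; set of 1 now {0, 1, 2, 3, 4, 5, 6, 8, 9, 10, 11}
Set of 11: {0, 1, 2, 3, 4, 5, 6, 8, 9, 10, 11}; 6 is a member.

Answer: yes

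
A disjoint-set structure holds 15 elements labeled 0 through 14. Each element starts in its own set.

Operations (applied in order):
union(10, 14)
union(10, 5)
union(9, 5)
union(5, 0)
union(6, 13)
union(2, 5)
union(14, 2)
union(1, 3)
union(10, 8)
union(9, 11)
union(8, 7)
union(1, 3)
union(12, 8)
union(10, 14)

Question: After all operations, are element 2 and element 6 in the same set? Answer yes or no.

Answer: no

Derivation:
Step 1: union(10, 14) -> merged; set of 10 now {10, 14}
Step 2: union(10, 5) -> merged; set of 10 now {5, 10, 14}
Step 3: union(9, 5) -> merged; set of 9 now {5, 9, 10, 14}
Step 4: union(5, 0) -> merged; set of 5 now {0, 5, 9, 10, 14}
Step 5: union(6, 13) -> merged; set of 6 now {6, 13}
Step 6: union(2, 5) -> merged; set of 2 now {0, 2, 5, 9, 10, 14}
Step 7: union(14, 2) -> already same set; set of 14 now {0, 2, 5, 9, 10, 14}
Step 8: union(1, 3) -> merged; set of 1 now {1, 3}
Step 9: union(10, 8) -> merged; set of 10 now {0, 2, 5, 8, 9, 10, 14}
Step 10: union(9, 11) -> merged; set of 9 now {0, 2, 5, 8, 9, 10, 11, 14}
Step 11: union(8, 7) -> merged; set of 8 now {0, 2, 5, 7, 8, 9, 10, 11, 14}
Step 12: union(1, 3) -> already same set; set of 1 now {1, 3}
Step 13: union(12, 8) -> merged; set of 12 now {0, 2, 5, 7, 8, 9, 10, 11, 12, 14}
Step 14: union(10, 14) -> already same set; set of 10 now {0, 2, 5, 7, 8, 9, 10, 11, 12, 14}
Set of 2: {0, 2, 5, 7, 8, 9, 10, 11, 12, 14}; 6 is not a member.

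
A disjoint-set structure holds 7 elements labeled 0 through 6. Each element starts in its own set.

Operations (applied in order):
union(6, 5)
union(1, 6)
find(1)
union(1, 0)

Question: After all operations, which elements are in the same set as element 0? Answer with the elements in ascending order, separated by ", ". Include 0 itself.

Step 1: union(6, 5) -> merged; set of 6 now {5, 6}
Step 2: union(1, 6) -> merged; set of 1 now {1, 5, 6}
Step 3: find(1) -> no change; set of 1 is {1, 5, 6}
Step 4: union(1, 0) -> merged; set of 1 now {0, 1, 5, 6}
Component of 0: {0, 1, 5, 6}

Answer: 0, 1, 5, 6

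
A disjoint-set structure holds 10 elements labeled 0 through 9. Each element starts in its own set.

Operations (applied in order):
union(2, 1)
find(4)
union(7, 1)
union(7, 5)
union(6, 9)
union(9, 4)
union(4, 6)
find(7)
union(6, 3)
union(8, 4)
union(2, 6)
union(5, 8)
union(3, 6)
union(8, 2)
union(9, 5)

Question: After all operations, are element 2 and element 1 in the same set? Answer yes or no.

Step 1: union(2, 1) -> merged; set of 2 now {1, 2}
Step 2: find(4) -> no change; set of 4 is {4}
Step 3: union(7, 1) -> merged; set of 7 now {1, 2, 7}
Step 4: union(7, 5) -> merged; set of 7 now {1, 2, 5, 7}
Step 5: union(6, 9) -> merged; set of 6 now {6, 9}
Step 6: union(9, 4) -> merged; set of 9 now {4, 6, 9}
Step 7: union(4, 6) -> already same set; set of 4 now {4, 6, 9}
Step 8: find(7) -> no change; set of 7 is {1, 2, 5, 7}
Step 9: union(6, 3) -> merged; set of 6 now {3, 4, 6, 9}
Step 10: union(8, 4) -> merged; set of 8 now {3, 4, 6, 8, 9}
Step 11: union(2, 6) -> merged; set of 2 now {1, 2, 3, 4, 5, 6, 7, 8, 9}
Step 12: union(5, 8) -> already same set; set of 5 now {1, 2, 3, 4, 5, 6, 7, 8, 9}
Step 13: union(3, 6) -> already same set; set of 3 now {1, 2, 3, 4, 5, 6, 7, 8, 9}
Step 14: union(8, 2) -> already same set; set of 8 now {1, 2, 3, 4, 5, 6, 7, 8, 9}
Step 15: union(9, 5) -> already same set; set of 9 now {1, 2, 3, 4, 5, 6, 7, 8, 9}
Set of 2: {1, 2, 3, 4, 5, 6, 7, 8, 9}; 1 is a member.

Answer: yes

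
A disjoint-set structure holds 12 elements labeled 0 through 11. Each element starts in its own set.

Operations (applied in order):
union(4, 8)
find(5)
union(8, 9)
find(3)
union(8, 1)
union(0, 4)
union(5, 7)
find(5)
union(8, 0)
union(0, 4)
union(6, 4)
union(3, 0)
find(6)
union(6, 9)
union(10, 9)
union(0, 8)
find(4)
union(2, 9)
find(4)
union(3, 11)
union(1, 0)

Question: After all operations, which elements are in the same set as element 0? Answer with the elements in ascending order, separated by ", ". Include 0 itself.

Step 1: union(4, 8) -> merged; set of 4 now {4, 8}
Step 2: find(5) -> no change; set of 5 is {5}
Step 3: union(8, 9) -> merged; set of 8 now {4, 8, 9}
Step 4: find(3) -> no change; set of 3 is {3}
Step 5: union(8, 1) -> merged; set of 8 now {1, 4, 8, 9}
Step 6: union(0, 4) -> merged; set of 0 now {0, 1, 4, 8, 9}
Step 7: union(5, 7) -> merged; set of 5 now {5, 7}
Step 8: find(5) -> no change; set of 5 is {5, 7}
Step 9: union(8, 0) -> already same set; set of 8 now {0, 1, 4, 8, 9}
Step 10: union(0, 4) -> already same set; set of 0 now {0, 1, 4, 8, 9}
Step 11: union(6, 4) -> merged; set of 6 now {0, 1, 4, 6, 8, 9}
Step 12: union(3, 0) -> merged; set of 3 now {0, 1, 3, 4, 6, 8, 9}
Step 13: find(6) -> no change; set of 6 is {0, 1, 3, 4, 6, 8, 9}
Step 14: union(6, 9) -> already same set; set of 6 now {0, 1, 3, 4, 6, 8, 9}
Step 15: union(10, 9) -> merged; set of 10 now {0, 1, 3, 4, 6, 8, 9, 10}
Step 16: union(0, 8) -> already same set; set of 0 now {0, 1, 3, 4, 6, 8, 9, 10}
Step 17: find(4) -> no change; set of 4 is {0, 1, 3, 4, 6, 8, 9, 10}
Step 18: union(2, 9) -> merged; set of 2 now {0, 1, 2, 3, 4, 6, 8, 9, 10}
Step 19: find(4) -> no change; set of 4 is {0, 1, 2, 3, 4, 6, 8, 9, 10}
Step 20: union(3, 11) -> merged; set of 3 now {0, 1, 2, 3, 4, 6, 8, 9, 10, 11}
Step 21: union(1, 0) -> already same set; set of 1 now {0, 1, 2, 3, 4, 6, 8, 9, 10, 11}
Component of 0: {0, 1, 2, 3, 4, 6, 8, 9, 10, 11}

Answer: 0, 1, 2, 3, 4, 6, 8, 9, 10, 11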